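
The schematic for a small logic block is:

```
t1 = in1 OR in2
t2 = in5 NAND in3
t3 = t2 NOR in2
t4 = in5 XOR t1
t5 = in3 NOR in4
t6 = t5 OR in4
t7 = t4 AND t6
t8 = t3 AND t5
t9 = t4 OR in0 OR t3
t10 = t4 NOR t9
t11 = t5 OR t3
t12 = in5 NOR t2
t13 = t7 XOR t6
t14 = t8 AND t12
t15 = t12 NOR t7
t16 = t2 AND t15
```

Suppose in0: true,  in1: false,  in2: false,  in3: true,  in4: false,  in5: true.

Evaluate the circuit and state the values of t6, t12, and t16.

t1 = in1 OR in2 = false OR false = false
t2 = in5 NAND in3 = true NAND true = false
t4 = in5 XOR t1 = true XOR false = true
t5 = in3 NOR in4 = true NOR false = false
t6 = t5 OR in4 = false OR false = false
t7 = t4 AND t6 = true AND false = false
t12 = in5 NOR t2 = true NOR false = false
t15 = t12 NOR t7 = false NOR false = true
t16 = t2 AND t15 = false AND true = false

t6 = false, t12 = false, t16 = false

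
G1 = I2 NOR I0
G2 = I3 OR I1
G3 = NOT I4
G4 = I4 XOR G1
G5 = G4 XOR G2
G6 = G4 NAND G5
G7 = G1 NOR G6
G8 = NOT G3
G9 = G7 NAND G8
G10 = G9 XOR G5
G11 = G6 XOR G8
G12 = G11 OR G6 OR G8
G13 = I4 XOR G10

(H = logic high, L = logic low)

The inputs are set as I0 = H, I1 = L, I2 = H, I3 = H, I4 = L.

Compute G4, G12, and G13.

G1 = I2 NOR I0 = H NOR H = L
G2 = I3 OR I1 = H OR L = H
G3 = NOT I4 = NOT L = H
G4 = I4 XOR G1 = L XOR L = L
G5 = G4 XOR G2 = L XOR H = H
G6 = G4 NAND G5 = L NAND H = H
G7 = G1 NOR G6 = L NOR H = L
G8 = NOT G3 = NOT H = L
G9 = G7 NAND G8 = L NAND L = H
G10 = G9 XOR G5 = H XOR H = L
G11 = G6 XOR G8 = H XOR L = H
G12 = G11 OR G6 OR G8 = H OR H OR L = H
G13 = I4 XOR G10 = L XOR L = L

G4 = L, G12 = H, G13 = L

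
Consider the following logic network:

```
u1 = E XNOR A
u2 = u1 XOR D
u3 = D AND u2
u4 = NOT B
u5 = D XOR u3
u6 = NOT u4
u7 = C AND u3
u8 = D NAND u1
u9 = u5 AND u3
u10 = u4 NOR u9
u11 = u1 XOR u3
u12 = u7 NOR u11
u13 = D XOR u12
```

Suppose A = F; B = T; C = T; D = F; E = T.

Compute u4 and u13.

u4 = F; u13 = T

u1 = E XNOR A = T XNOR F = F
u2 = u1 XOR D = F XOR F = F
u3 = D AND u2 = F AND F = F
u4 = NOT B = NOT T = F
u7 = C AND u3 = T AND F = F
u11 = u1 XOR u3 = F XOR F = F
u12 = u7 NOR u11 = F NOR F = T
u13 = D XOR u12 = F XOR T = T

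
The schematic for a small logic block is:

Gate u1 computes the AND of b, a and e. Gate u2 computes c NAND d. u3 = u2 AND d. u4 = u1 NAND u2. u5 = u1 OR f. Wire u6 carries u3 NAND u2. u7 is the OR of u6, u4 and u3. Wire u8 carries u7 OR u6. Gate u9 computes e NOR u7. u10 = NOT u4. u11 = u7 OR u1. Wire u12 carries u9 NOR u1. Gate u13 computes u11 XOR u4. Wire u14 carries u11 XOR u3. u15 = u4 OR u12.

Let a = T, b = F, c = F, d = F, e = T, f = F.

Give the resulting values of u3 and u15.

u3 = F, u15 = T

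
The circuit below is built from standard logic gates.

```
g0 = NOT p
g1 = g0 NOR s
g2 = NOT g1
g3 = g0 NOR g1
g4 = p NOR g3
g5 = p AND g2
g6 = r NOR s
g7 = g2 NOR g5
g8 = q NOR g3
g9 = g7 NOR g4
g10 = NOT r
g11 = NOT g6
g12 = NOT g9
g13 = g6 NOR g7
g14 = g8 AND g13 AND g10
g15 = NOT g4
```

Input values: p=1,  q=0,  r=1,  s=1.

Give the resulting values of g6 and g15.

g0 = NOT p = NOT 1 = 0
g1 = g0 NOR s = 0 NOR 1 = 0
g3 = g0 NOR g1 = 0 NOR 0 = 1
g4 = p NOR g3 = 1 NOR 1 = 0
g6 = r NOR s = 1 NOR 1 = 0
g15 = NOT g4 = NOT 0 = 1

g6 = 0, g15 = 1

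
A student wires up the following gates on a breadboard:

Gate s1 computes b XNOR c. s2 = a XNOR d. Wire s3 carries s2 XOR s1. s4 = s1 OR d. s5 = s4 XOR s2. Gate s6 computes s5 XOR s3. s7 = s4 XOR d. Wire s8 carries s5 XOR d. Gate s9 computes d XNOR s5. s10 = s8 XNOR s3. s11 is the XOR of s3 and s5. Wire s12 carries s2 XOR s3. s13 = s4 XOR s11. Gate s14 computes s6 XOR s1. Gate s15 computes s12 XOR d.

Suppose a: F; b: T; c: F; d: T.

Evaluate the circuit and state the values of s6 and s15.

s6 = T, s15 = T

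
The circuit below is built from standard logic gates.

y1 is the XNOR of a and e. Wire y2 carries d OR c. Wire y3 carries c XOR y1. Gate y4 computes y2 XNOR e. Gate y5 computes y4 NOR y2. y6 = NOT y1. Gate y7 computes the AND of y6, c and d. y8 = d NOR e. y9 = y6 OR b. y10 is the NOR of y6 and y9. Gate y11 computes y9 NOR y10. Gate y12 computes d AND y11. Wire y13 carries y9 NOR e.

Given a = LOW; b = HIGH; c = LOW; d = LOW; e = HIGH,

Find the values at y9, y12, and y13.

y9 = HIGH, y12 = LOW, y13 = LOW

y1 = a XNOR e = LOW XNOR HIGH = LOW
y6 = NOT y1 = NOT LOW = HIGH
y9 = y6 OR b = HIGH OR HIGH = HIGH
y10 = y6 NOR y9 = HIGH NOR HIGH = LOW
y11 = y9 NOR y10 = HIGH NOR LOW = LOW
y12 = d AND y11 = LOW AND LOW = LOW
y13 = y9 NOR e = HIGH NOR HIGH = LOW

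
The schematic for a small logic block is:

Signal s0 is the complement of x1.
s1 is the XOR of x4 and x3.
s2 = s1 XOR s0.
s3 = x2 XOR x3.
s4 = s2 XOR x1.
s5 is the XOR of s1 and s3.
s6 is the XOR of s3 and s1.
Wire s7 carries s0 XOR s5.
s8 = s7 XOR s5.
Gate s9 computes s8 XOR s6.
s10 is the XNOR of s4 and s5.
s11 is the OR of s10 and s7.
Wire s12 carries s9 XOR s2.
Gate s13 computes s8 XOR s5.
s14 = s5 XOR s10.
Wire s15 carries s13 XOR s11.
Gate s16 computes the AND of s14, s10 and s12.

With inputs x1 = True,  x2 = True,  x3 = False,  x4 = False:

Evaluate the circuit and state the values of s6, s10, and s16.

s0 = NOT x1 = NOT True = False
s1 = x4 XOR x3 = False XOR False = False
s2 = s1 XOR s0 = False XOR False = False
s3 = x2 XOR x3 = True XOR False = True
s4 = s2 XOR x1 = False XOR True = True
s5 = s1 XOR s3 = False XOR True = True
s6 = s3 XOR s1 = True XOR False = True
s7 = s0 XOR s5 = False XOR True = True
s8 = s7 XOR s5 = True XOR True = False
s9 = s8 XOR s6 = False XOR True = True
s10 = s4 XNOR s5 = True XNOR True = True
s12 = s9 XOR s2 = True XOR False = True
s14 = s5 XOR s10 = True XOR True = False
s16 = s14 AND s10 AND s12 = False AND True AND True = False

s6 = True, s10 = True, s16 = False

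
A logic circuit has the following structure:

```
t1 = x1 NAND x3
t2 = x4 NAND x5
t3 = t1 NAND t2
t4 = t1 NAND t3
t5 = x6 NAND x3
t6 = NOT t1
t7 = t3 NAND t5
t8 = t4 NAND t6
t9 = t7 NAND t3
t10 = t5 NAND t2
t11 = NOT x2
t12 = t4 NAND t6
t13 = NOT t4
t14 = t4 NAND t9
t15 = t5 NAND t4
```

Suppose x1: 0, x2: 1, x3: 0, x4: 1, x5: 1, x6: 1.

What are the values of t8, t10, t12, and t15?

t1 = x1 NAND x3 = 0 NAND 0 = 1
t2 = x4 NAND x5 = 1 NAND 1 = 0
t3 = t1 NAND t2 = 1 NAND 0 = 1
t4 = t1 NAND t3 = 1 NAND 1 = 0
t5 = x6 NAND x3 = 1 NAND 0 = 1
t6 = NOT t1 = NOT 1 = 0
t8 = t4 NAND t6 = 0 NAND 0 = 1
t10 = t5 NAND t2 = 1 NAND 0 = 1
t12 = t4 NAND t6 = 0 NAND 0 = 1
t15 = t5 NAND t4 = 1 NAND 0 = 1

t8 = 1, t10 = 1, t12 = 1, t15 = 1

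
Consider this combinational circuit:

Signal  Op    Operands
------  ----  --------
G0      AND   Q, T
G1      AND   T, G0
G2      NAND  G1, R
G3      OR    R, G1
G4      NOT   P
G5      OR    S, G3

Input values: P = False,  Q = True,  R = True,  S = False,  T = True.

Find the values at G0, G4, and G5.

G0 = True; G4 = True; G5 = True

G0 = Q AND T = True AND True = True
G1 = T AND G0 = True AND True = True
G3 = R OR G1 = True OR True = True
G4 = NOT P = NOT False = True
G5 = S OR G3 = False OR True = True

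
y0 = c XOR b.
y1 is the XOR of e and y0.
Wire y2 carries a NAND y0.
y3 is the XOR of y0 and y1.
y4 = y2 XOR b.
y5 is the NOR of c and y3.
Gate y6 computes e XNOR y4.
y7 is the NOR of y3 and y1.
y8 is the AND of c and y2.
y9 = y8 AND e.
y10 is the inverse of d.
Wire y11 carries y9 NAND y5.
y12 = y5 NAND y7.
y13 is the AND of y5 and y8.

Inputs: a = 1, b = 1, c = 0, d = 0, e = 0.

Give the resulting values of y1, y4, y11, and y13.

y0 = c XOR b = 0 XOR 1 = 1
y1 = e XOR y0 = 0 XOR 1 = 1
y2 = a NAND y0 = 1 NAND 1 = 0
y3 = y0 XOR y1 = 1 XOR 1 = 0
y4 = y2 XOR b = 0 XOR 1 = 1
y5 = c NOR y3 = 0 NOR 0 = 1
y8 = c AND y2 = 0 AND 0 = 0
y9 = y8 AND e = 0 AND 0 = 0
y11 = y9 NAND y5 = 0 NAND 1 = 1
y13 = y5 AND y8 = 1 AND 0 = 0

y1 = 1, y4 = 1, y11 = 1, y13 = 0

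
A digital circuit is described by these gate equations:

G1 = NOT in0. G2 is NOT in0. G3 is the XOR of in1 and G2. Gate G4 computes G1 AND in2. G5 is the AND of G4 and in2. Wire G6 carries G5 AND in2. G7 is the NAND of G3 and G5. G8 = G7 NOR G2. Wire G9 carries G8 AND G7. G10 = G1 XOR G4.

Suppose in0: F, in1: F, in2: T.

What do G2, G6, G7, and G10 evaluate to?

G2 = T, G6 = T, G7 = F, G10 = F

G1 = NOT in0 = NOT F = T
G2 = NOT in0 = NOT F = T
G3 = in1 XOR G2 = F XOR T = T
G4 = G1 AND in2 = T AND T = T
G5 = G4 AND in2 = T AND T = T
G6 = G5 AND in2 = T AND T = T
G7 = G3 NAND G5 = T NAND T = F
G10 = G1 XOR G4 = T XOR T = F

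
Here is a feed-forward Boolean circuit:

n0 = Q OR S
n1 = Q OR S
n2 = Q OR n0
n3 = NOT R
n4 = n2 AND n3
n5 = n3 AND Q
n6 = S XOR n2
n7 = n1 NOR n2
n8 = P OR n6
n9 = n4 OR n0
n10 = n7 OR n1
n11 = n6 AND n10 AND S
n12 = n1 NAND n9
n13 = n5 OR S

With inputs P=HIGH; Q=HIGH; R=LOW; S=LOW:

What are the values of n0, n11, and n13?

n0 = HIGH; n11 = LOW; n13 = HIGH

n0 = Q OR S = HIGH OR LOW = HIGH
n1 = Q OR S = HIGH OR LOW = HIGH
n2 = Q OR n0 = HIGH OR HIGH = HIGH
n3 = NOT R = NOT LOW = HIGH
n5 = n3 AND Q = HIGH AND HIGH = HIGH
n6 = S XOR n2 = LOW XOR HIGH = HIGH
n7 = n1 NOR n2 = HIGH NOR HIGH = LOW
n10 = n7 OR n1 = LOW OR HIGH = HIGH
n11 = n6 AND n10 AND S = HIGH AND HIGH AND LOW = LOW
n13 = n5 OR S = HIGH OR LOW = HIGH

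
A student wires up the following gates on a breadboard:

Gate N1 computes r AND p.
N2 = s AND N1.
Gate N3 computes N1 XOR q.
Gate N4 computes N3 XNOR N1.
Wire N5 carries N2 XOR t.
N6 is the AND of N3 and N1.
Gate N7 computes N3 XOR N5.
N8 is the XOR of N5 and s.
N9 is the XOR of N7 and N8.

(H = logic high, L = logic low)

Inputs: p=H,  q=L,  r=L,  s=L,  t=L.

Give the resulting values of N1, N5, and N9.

N1 = L, N5 = L, N9 = L

N1 = r AND p = L AND H = L
N2 = s AND N1 = L AND L = L
N3 = N1 XOR q = L XOR L = L
N5 = N2 XOR t = L XOR L = L
N7 = N3 XOR N5 = L XOR L = L
N8 = N5 XOR s = L XOR L = L
N9 = N7 XOR N8 = L XOR L = L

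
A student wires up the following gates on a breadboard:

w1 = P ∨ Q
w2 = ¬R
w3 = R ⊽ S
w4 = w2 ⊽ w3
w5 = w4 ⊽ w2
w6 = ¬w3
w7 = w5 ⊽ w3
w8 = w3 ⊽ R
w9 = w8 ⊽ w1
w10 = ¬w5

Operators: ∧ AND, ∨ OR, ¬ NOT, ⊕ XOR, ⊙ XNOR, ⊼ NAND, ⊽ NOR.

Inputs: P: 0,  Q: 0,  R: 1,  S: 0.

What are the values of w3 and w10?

w2 = NOT R = NOT 1 = 0
w3 = R NOR S = 1 NOR 0 = 0
w4 = w2 NOR w3 = 0 NOR 0 = 1
w5 = w4 NOR w2 = 1 NOR 0 = 0
w10 = NOT w5 = NOT 0 = 1

w3 = 0, w10 = 1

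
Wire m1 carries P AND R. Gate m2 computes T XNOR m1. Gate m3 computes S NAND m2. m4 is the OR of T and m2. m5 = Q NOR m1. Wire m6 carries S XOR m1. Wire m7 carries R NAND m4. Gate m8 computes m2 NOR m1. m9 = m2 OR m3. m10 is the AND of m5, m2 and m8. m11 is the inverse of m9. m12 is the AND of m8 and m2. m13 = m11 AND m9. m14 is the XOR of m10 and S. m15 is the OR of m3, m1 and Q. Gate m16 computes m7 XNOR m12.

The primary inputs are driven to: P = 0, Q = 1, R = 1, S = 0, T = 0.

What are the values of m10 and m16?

m10 = 0  m16 = 1

m1 = P AND R = 0 AND 1 = 0
m2 = T XNOR m1 = 0 XNOR 0 = 1
m4 = T OR m2 = 0 OR 1 = 1
m5 = Q NOR m1 = 1 NOR 0 = 0
m7 = R NAND m4 = 1 NAND 1 = 0
m8 = m2 NOR m1 = 1 NOR 0 = 0
m10 = m5 AND m2 AND m8 = 0 AND 1 AND 0 = 0
m12 = m8 AND m2 = 0 AND 1 = 0
m16 = m7 XNOR m12 = 0 XNOR 0 = 1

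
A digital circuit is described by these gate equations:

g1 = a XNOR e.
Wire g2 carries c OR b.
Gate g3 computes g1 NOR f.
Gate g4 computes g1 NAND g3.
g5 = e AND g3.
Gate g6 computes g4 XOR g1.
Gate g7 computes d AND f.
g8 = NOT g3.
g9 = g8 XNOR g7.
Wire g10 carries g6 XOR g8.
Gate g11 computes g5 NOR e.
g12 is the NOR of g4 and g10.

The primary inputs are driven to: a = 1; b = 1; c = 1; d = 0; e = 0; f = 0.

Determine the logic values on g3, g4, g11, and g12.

g3 = 1, g4 = 1, g11 = 1, g12 = 0

g1 = a XNOR e = 1 XNOR 0 = 0
g3 = g1 NOR f = 0 NOR 0 = 1
g4 = g1 NAND g3 = 0 NAND 1 = 1
g5 = e AND g3 = 0 AND 1 = 0
g6 = g4 XOR g1 = 1 XOR 0 = 1
g8 = NOT g3 = NOT 1 = 0
g10 = g6 XOR g8 = 1 XOR 0 = 1
g11 = g5 NOR e = 0 NOR 0 = 1
g12 = g4 NOR g10 = 1 NOR 1 = 0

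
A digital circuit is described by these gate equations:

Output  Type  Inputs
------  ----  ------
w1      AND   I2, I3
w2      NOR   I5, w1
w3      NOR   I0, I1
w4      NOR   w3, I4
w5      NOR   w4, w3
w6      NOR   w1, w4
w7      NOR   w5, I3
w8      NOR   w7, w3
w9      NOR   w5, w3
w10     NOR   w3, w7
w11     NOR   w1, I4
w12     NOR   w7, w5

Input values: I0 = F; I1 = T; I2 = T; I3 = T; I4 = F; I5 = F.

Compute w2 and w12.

w2 = F, w12 = T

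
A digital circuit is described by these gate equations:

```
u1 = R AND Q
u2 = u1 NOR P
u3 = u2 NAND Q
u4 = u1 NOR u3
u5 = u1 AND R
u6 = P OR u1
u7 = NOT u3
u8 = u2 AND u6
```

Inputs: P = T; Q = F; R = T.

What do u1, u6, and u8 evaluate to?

u1 = F; u6 = T; u8 = F

u1 = R AND Q = T AND F = F
u2 = u1 NOR P = F NOR T = F
u6 = P OR u1 = T OR F = T
u8 = u2 AND u6 = F AND T = F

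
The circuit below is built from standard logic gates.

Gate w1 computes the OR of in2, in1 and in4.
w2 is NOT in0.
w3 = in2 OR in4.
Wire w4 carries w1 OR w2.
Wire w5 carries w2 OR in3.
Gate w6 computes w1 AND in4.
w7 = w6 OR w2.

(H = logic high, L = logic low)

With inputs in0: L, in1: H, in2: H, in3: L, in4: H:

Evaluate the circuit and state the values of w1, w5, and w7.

w1 = in2 OR in1 OR in4 = H OR H OR H = H
w2 = NOT in0 = NOT L = H
w5 = w2 OR in3 = H OR L = H
w6 = w1 AND in4 = H AND H = H
w7 = w6 OR w2 = H OR H = H

w1 = H, w5 = H, w7 = H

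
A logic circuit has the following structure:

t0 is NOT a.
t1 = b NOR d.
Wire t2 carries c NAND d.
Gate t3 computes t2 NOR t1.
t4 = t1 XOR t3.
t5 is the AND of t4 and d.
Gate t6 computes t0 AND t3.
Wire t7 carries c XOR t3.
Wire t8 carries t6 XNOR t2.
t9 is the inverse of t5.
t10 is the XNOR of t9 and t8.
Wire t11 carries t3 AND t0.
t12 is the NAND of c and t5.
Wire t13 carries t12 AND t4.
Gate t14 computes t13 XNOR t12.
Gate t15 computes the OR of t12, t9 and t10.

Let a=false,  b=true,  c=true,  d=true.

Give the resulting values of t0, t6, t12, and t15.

t0 = true, t6 = true, t12 = false, t15 = true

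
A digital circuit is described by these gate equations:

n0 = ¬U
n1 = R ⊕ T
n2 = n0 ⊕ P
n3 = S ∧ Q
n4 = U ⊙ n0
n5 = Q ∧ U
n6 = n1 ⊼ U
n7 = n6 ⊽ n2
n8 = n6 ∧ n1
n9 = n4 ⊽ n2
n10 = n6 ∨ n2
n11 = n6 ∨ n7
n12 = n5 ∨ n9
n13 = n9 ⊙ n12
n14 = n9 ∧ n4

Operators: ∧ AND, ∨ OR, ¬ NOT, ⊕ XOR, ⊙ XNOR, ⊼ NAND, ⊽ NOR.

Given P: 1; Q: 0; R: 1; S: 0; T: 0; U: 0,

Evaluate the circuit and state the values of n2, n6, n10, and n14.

n0 = NOT U = NOT 0 = 1
n1 = R XOR T = 1 XOR 0 = 1
n2 = n0 XOR P = 1 XOR 1 = 0
n4 = U XNOR n0 = 0 XNOR 1 = 0
n6 = n1 NAND U = 1 NAND 0 = 1
n9 = n4 NOR n2 = 0 NOR 0 = 1
n10 = n6 OR n2 = 1 OR 0 = 1
n14 = n9 AND n4 = 1 AND 0 = 0

n2 = 0, n6 = 1, n10 = 1, n14 = 0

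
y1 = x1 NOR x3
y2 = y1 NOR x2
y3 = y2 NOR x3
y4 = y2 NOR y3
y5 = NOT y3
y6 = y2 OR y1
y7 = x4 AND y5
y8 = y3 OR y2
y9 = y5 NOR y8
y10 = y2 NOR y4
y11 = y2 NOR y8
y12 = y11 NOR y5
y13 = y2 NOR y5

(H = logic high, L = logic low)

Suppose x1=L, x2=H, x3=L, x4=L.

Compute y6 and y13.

y1 = x1 NOR x3 = L NOR L = H
y2 = y1 NOR x2 = H NOR H = L
y3 = y2 NOR x3 = L NOR L = H
y5 = NOT y3 = NOT H = L
y6 = y2 OR y1 = L OR H = H
y13 = y2 NOR y5 = L NOR L = H

y6 = H; y13 = H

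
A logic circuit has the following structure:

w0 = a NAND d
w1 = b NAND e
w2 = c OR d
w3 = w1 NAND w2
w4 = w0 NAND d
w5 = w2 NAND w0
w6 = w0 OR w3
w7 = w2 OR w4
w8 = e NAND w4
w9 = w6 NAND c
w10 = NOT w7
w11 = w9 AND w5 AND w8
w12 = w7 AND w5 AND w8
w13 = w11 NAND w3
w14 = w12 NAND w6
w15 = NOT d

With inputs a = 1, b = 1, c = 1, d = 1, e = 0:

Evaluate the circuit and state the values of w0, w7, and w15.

w0 = 0, w7 = 1, w15 = 0

w0 = a NAND d = 1 NAND 1 = 0
w2 = c OR d = 1 OR 1 = 1
w4 = w0 NAND d = 0 NAND 1 = 1
w7 = w2 OR w4 = 1 OR 1 = 1
w15 = NOT d = NOT 1 = 0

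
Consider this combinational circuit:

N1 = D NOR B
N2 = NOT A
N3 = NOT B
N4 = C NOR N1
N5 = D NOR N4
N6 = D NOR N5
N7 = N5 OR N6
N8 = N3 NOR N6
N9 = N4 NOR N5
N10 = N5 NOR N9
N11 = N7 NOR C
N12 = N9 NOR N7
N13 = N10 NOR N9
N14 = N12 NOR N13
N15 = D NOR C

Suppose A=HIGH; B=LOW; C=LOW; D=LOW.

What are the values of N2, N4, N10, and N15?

N2 = LOW  N4 = LOW  N10 = LOW  N15 = HIGH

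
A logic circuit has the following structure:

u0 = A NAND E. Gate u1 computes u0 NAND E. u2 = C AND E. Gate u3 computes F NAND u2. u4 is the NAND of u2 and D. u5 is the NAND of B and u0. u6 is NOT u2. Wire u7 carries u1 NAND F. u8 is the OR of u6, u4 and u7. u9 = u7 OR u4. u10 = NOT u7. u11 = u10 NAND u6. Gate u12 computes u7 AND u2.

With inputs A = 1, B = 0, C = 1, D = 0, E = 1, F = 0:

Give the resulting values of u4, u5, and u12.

u0 = A NAND E = 1 NAND 1 = 0
u1 = u0 NAND E = 0 NAND 1 = 1
u2 = C AND E = 1 AND 1 = 1
u4 = u2 NAND D = 1 NAND 0 = 1
u5 = B NAND u0 = 0 NAND 0 = 1
u7 = u1 NAND F = 1 NAND 0 = 1
u12 = u7 AND u2 = 1 AND 1 = 1

u4 = 1, u5 = 1, u12 = 1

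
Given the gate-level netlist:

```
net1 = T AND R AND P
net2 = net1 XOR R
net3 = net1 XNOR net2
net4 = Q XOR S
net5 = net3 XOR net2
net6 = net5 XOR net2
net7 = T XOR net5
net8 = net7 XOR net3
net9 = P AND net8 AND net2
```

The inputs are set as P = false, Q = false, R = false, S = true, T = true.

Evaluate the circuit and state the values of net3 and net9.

net3 = true; net9 = false

net1 = T AND R AND P = true AND false AND false = false
net2 = net1 XOR R = false XOR false = false
net3 = net1 XNOR net2 = false XNOR false = true
net5 = net3 XOR net2 = true XOR false = true
net7 = T XOR net5 = true XOR true = false
net8 = net7 XOR net3 = false XOR true = true
net9 = P AND net8 AND net2 = false AND true AND false = false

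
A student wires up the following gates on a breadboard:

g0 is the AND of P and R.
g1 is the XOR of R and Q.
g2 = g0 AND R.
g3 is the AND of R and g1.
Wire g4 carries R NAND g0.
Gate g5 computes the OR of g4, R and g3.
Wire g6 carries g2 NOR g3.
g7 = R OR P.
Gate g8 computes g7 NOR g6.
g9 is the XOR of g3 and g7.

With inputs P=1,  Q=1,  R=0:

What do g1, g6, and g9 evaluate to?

g1 = 1; g6 = 1; g9 = 1

g0 = P AND R = 1 AND 0 = 0
g1 = R XOR Q = 0 XOR 1 = 1
g2 = g0 AND R = 0 AND 0 = 0
g3 = R AND g1 = 0 AND 1 = 0
g6 = g2 NOR g3 = 0 NOR 0 = 1
g7 = R OR P = 0 OR 1 = 1
g9 = g3 XOR g7 = 0 XOR 1 = 1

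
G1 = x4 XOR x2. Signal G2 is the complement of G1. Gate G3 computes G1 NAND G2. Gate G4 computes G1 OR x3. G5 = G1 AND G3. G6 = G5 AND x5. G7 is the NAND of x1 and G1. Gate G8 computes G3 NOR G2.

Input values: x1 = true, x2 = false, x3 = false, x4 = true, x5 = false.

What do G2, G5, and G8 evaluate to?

G2 = false  G5 = true  G8 = false

G1 = x4 XOR x2 = true XOR false = true
G2 = NOT G1 = NOT true = false
G3 = G1 NAND G2 = true NAND false = true
G5 = G1 AND G3 = true AND true = true
G8 = G3 NOR G2 = true NOR false = false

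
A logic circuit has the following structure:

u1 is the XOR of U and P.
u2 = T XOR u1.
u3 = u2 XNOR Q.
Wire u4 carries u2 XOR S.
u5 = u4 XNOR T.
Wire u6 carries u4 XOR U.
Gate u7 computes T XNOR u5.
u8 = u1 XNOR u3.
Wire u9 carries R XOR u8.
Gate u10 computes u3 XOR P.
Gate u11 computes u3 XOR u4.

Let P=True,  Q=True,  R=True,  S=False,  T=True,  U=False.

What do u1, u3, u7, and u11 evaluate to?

u1 = U XOR P = False XOR True = True
u2 = T XOR u1 = True XOR True = False
u3 = u2 XNOR Q = False XNOR True = False
u4 = u2 XOR S = False XOR False = False
u5 = u4 XNOR T = False XNOR True = False
u7 = T XNOR u5 = True XNOR False = False
u11 = u3 XOR u4 = False XOR False = False

u1 = True, u3 = False, u7 = False, u11 = False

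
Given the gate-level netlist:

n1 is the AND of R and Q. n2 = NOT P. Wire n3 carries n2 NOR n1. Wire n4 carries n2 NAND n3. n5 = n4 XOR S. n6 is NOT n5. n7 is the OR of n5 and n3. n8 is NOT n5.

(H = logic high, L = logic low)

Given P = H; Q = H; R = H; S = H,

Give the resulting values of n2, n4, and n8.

n1 = R AND Q = H AND H = H
n2 = NOT P = NOT H = L
n3 = n2 NOR n1 = L NOR H = L
n4 = n2 NAND n3 = L NAND L = H
n5 = n4 XOR S = H XOR H = L
n8 = NOT n5 = NOT L = H

n2 = L  n4 = H  n8 = H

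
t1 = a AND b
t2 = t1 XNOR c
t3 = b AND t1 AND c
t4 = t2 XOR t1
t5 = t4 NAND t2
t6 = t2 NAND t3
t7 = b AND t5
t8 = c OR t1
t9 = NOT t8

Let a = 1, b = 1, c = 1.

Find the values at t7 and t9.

t7 = 1, t9 = 0

t1 = a AND b = 1 AND 1 = 1
t2 = t1 XNOR c = 1 XNOR 1 = 1
t4 = t2 XOR t1 = 1 XOR 1 = 0
t5 = t4 NAND t2 = 0 NAND 1 = 1
t7 = b AND t5 = 1 AND 1 = 1
t8 = c OR t1 = 1 OR 1 = 1
t9 = NOT t8 = NOT 1 = 0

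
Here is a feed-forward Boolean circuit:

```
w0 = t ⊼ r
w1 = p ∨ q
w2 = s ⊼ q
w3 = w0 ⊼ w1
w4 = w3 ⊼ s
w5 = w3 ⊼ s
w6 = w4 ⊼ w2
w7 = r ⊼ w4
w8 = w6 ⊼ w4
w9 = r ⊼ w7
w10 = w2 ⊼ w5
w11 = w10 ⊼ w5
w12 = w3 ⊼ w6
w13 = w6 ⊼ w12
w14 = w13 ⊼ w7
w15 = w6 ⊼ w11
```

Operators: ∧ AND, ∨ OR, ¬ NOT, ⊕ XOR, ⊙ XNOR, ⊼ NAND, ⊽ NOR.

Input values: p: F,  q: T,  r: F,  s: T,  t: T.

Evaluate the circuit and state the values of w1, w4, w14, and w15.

w1 = T, w4 = T, w14 = T, w15 = T

w0 = t NAND r = T NAND F = T
w1 = p OR q = F OR T = T
w2 = s NAND q = T NAND T = F
w3 = w0 NAND w1 = T NAND T = F
w4 = w3 NAND s = F NAND T = T
w5 = w3 NAND s = F NAND T = T
w6 = w4 NAND w2 = T NAND F = T
w7 = r NAND w4 = F NAND T = T
w10 = w2 NAND w5 = F NAND T = T
w11 = w10 NAND w5 = T NAND T = F
w12 = w3 NAND w6 = F NAND T = T
w13 = w6 NAND w12 = T NAND T = F
w14 = w13 NAND w7 = F NAND T = T
w15 = w6 NAND w11 = T NAND F = T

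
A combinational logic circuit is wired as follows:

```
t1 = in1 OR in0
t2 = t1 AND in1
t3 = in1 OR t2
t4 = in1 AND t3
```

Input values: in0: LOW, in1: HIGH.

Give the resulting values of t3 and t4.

t3 = HIGH  t4 = HIGH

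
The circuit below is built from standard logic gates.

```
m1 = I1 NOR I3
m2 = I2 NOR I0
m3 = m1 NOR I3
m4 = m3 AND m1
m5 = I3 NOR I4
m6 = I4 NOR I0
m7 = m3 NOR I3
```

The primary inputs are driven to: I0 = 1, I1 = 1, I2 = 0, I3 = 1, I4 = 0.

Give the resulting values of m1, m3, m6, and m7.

m1 = I1 NOR I3 = 1 NOR 1 = 0
m3 = m1 NOR I3 = 0 NOR 1 = 0
m6 = I4 NOR I0 = 0 NOR 1 = 0
m7 = m3 NOR I3 = 0 NOR 1 = 0

m1 = 0; m3 = 0; m6 = 0; m7 = 0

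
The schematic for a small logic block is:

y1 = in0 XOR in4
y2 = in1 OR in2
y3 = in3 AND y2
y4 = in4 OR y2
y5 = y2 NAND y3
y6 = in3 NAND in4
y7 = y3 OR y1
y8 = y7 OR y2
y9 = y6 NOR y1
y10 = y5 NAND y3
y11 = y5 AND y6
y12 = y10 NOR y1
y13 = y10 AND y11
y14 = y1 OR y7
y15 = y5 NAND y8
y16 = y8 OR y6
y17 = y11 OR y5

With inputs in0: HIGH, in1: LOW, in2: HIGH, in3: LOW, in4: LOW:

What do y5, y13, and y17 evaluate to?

y2 = in1 OR in2 = LOW OR HIGH = HIGH
y3 = in3 AND y2 = LOW AND HIGH = LOW
y5 = y2 NAND y3 = HIGH NAND LOW = HIGH
y6 = in3 NAND in4 = LOW NAND LOW = HIGH
y10 = y5 NAND y3 = HIGH NAND LOW = HIGH
y11 = y5 AND y6 = HIGH AND HIGH = HIGH
y13 = y10 AND y11 = HIGH AND HIGH = HIGH
y17 = y11 OR y5 = HIGH OR HIGH = HIGH

y5 = HIGH; y13 = HIGH; y17 = HIGH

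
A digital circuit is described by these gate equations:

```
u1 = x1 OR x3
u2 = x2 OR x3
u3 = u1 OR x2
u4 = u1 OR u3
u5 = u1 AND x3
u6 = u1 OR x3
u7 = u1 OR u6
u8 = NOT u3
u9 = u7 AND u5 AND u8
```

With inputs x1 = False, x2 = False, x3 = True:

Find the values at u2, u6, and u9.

u2 = True, u6 = True, u9 = False

u1 = x1 OR x3 = False OR True = True
u2 = x2 OR x3 = False OR True = True
u3 = u1 OR x2 = True OR False = True
u5 = u1 AND x3 = True AND True = True
u6 = u1 OR x3 = True OR True = True
u7 = u1 OR u6 = True OR True = True
u8 = NOT u3 = NOT True = False
u9 = u7 AND u5 AND u8 = True AND True AND False = False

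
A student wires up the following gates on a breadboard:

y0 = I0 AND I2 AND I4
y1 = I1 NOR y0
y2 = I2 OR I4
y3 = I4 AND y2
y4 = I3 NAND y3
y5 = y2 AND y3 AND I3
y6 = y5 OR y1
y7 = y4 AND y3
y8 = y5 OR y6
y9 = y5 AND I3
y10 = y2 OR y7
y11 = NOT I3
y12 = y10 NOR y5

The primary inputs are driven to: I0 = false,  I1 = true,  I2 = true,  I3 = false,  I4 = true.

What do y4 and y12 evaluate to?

y4 = true, y12 = false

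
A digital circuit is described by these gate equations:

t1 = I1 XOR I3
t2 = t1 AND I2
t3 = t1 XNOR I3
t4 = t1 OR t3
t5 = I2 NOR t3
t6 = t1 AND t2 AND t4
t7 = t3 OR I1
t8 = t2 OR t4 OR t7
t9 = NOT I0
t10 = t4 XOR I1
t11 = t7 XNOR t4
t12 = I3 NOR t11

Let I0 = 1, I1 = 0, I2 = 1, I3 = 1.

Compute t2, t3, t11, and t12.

t2 = 1; t3 = 1; t11 = 1; t12 = 0

t1 = I1 XOR I3 = 0 XOR 1 = 1
t2 = t1 AND I2 = 1 AND 1 = 1
t3 = t1 XNOR I3 = 1 XNOR 1 = 1
t4 = t1 OR t3 = 1 OR 1 = 1
t7 = t3 OR I1 = 1 OR 0 = 1
t11 = t7 XNOR t4 = 1 XNOR 1 = 1
t12 = I3 NOR t11 = 1 NOR 1 = 0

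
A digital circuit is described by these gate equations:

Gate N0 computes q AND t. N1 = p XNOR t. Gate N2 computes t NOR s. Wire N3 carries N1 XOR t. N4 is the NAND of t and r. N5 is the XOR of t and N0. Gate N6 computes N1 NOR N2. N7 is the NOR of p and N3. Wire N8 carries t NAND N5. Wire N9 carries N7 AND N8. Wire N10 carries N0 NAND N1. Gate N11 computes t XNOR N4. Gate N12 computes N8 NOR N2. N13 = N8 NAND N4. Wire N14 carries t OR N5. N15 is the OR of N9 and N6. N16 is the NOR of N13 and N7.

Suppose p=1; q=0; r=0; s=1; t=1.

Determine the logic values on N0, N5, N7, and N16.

N0 = 0, N5 = 1, N7 = 0, N16 = 0

N0 = q AND t = 0 AND 1 = 0
N1 = p XNOR t = 1 XNOR 1 = 1
N3 = N1 XOR t = 1 XOR 1 = 0
N4 = t NAND r = 1 NAND 0 = 1
N5 = t XOR N0 = 1 XOR 0 = 1
N7 = p NOR N3 = 1 NOR 0 = 0
N8 = t NAND N5 = 1 NAND 1 = 0
N13 = N8 NAND N4 = 0 NAND 1 = 1
N16 = N13 NOR N7 = 1 NOR 0 = 0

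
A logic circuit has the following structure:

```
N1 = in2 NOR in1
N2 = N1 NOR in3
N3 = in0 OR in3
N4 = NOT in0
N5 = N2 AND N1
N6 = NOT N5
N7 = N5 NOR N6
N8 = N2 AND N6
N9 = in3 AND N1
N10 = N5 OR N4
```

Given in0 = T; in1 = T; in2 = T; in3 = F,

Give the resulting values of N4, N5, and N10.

N4 = F  N5 = F  N10 = F

N1 = in2 NOR in1 = T NOR T = F
N2 = N1 NOR in3 = F NOR F = T
N4 = NOT in0 = NOT T = F
N5 = N2 AND N1 = T AND F = F
N10 = N5 OR N4 = F OR F = F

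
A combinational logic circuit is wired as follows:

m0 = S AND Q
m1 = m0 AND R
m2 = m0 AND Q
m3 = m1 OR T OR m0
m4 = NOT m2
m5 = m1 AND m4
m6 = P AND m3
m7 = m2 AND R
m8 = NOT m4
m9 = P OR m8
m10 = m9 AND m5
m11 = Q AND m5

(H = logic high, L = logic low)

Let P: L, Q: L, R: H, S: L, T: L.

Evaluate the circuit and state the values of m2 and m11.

m0 = S AND Q = L AND L = L
m1 = m0 AND R = L AND H = L
m2 = m0 AND Q = L AND L = L
m4 = NOT m2 = NOT L = H
m5 = m1 AND m4 = L AND H = L
m11 = Q AND m5 = L AND L = L

m2 = L, m11 = L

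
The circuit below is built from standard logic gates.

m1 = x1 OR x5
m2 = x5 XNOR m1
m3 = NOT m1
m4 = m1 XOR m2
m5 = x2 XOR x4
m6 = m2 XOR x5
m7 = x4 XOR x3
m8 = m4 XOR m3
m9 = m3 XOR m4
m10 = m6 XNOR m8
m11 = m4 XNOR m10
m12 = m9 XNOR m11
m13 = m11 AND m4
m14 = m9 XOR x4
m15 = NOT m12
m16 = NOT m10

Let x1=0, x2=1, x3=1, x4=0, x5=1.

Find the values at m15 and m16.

m15 = 0, m16 = 0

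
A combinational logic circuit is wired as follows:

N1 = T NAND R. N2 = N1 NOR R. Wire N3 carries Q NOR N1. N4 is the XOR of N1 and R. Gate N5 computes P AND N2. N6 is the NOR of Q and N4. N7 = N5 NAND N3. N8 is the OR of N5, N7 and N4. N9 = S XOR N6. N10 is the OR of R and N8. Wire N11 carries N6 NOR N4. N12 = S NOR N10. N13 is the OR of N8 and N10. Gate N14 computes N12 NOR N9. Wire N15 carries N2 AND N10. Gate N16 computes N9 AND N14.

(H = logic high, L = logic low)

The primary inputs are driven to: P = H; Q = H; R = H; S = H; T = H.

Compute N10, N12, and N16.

N1 = T NAND R = H NAND H = L
N2 = N1 NOR R = L NOR H = L
N3 = Q NOR N1 = H NOR L = L
N4 = N1 XOR R = L XOR H = H
N5 = P AND N2 = H AND L = L
N6 = Q NOR N4 = H NOR H = L
N7 = N5 NAND N3 = L NAND L = H
N8 = N5 OR N7 OR N4 = L OR H OR H = H
N9 = S XOR N6 = H XOR L = H
N10 = R OR N8 = H OR H = H
N12 = S NOR N10 = H NOR H = L
N14 = N12 NOR N9 = L NOR H = L
N16 = N9 AND N14 = H AND L = L

N10 = H, N12 = L, N16 = L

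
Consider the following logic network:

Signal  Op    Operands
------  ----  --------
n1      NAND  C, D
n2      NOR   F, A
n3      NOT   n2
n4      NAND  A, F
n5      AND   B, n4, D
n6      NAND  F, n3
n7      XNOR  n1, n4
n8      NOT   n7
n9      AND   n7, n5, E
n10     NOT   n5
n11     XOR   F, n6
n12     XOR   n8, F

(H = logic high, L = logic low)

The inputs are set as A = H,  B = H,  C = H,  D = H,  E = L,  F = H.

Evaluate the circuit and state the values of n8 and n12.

n1 = C NAND D = H NAND H = L
n4 = A NAND F = H NAND H = L
n7 = n1 XNOR n4 = L XNOR L = H
n8 = NOT n7 = NOT H = L
n12 = n8 XOR F = L XOR H = H

n8 = L, n12 = H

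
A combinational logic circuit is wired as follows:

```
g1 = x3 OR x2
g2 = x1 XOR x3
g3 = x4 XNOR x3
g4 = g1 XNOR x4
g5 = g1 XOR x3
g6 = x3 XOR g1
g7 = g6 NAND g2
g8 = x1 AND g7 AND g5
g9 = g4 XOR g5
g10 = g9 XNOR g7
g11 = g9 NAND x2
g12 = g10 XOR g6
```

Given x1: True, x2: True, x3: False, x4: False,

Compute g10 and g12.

g1 = x3 OR x2 = False OR True = True
g2 = x1 XOR x3 = True XOR False = True
g4 = g1 XNOR x4 = True XNOR False = False
g5 = g1 XOR x3 = True XOR False = True
g6 = x3 XOR g1 = False XOR True = True
g7 = g6 NAND g2 = True NAND True = False
g9 = g4 XOR g5 = False XOR True = True
g10 = g9 XNOR g7 = True XNOR False = False
g12 = g10 XOR g6 = False XOR True = True

g10 = False, g12 = True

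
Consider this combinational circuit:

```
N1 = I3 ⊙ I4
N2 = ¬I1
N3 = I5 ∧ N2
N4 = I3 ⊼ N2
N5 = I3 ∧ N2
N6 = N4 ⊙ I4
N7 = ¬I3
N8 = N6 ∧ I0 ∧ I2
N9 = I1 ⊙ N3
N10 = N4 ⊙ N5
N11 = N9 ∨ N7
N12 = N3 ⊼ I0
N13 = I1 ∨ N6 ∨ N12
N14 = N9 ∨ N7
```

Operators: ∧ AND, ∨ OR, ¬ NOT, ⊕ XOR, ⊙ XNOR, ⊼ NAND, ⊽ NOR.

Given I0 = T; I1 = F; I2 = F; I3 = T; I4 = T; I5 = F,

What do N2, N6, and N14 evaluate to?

N2 = T; N6 = F; N14 = T

N2 = NOT I1 = NOT F = T
N3 = I5 AND N2 = F AND T = F
N4 = I3 NAND N2 = T NAND T = F
N6 = N4 XNOR I4 = F XNOR T = F
N7 = NOT I3 = NOT T = F
N9 = I1 XNOR N3 = F XNOR F = T
N14 = N9 OR N7 = T OR F = T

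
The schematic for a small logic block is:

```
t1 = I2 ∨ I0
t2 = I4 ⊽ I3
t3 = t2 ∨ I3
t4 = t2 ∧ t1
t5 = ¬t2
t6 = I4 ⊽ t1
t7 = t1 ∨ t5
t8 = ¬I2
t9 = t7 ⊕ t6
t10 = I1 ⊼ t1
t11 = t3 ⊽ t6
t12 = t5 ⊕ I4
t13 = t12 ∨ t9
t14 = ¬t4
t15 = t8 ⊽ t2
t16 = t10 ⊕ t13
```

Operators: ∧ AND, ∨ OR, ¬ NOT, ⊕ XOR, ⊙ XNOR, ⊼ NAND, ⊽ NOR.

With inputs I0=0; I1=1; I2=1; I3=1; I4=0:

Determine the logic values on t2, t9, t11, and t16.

t2 = 0, t9 = 1, t11 = 0, t16 = 1

t1 = I2 OR I0 = 1 OR 0 = 1
t2 = I4 NOR I3 = 0 NOR 1 = 0
t3 = t2 OR I3 = 0 OR 1 = 1
t5 = NOT t2 = NOT 0 = 1
t6 = I4 NOR t1 = 0 NOR 1 = 0
t7 = t1 OR t5 = 1 OR 1 = 1
t9 = t7 XOR t6 = 1 XOR 0 = 1
t10 = I1 NAND t1 = 1 NAND 1 = 0
t11 = t3 NOR t6 = 1 NOR 0 = 0
t12 = t5 XOR I4 = 1 XOR 0 = 1
t13 = t12 OR t9 = 1 OR 1 = 1
t16 = t10 XOR t13 = 0 XOR 1 = 1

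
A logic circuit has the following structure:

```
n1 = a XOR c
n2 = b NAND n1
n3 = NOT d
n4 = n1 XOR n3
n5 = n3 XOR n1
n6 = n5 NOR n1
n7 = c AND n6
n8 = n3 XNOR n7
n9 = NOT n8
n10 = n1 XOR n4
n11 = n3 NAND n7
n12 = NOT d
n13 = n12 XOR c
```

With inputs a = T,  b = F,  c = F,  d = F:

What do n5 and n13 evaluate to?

n5 = F  n13 = T

n1 = a XOR c = T XOR F = T
n3 = NOT d = NOT F = T
n5 = n3 XOR n1 = T XOR T = F
n12 = NOT d = NOT F = T
n13 = n12 XOR c = T XOR F = T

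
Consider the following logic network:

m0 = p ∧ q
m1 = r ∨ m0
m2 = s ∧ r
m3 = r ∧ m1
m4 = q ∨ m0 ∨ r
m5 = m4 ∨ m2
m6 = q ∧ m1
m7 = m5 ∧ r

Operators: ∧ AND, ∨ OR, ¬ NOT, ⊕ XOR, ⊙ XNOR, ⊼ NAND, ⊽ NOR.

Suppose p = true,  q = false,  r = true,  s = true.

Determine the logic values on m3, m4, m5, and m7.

m0 = p AND q = true AND false = false
m1 = r OR m0 = true OR false = true
m2 = s AND r = true AND true = true
m3 = r AND m1 = true AND true = true
m4 = q OR m0 OR r = false OR false OR true = true
m5 = m4 OR m2 = true OR true = true
m7 = m5 AND r = true AND true = true

m3 = true, m4 = true, m5 = true, m7 = true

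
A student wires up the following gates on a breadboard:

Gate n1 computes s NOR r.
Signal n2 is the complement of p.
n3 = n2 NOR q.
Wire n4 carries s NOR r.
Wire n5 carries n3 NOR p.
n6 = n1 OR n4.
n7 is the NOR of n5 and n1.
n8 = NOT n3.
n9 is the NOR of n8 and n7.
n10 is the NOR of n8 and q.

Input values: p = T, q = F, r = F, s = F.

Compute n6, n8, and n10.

n6 = T  n8 = F  n10 = T

n1 = s NOR r = F NOR F = T
n2 = NOT p = NOT T = F
n3 = n2 NOR q = F NOR F = T
n4 = s NOR r = F NOR F = T
n6 = n1 OR n4 = T OR T = T
n8 = NOT n3 = NOT T = F
n10 = n8 NOR q = F NOR F = T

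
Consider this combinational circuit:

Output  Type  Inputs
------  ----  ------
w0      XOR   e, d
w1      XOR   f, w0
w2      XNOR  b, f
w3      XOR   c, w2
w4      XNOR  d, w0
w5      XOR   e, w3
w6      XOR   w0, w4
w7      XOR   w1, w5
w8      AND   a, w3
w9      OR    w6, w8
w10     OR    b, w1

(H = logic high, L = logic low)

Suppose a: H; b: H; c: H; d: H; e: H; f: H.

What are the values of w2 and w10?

w2 = H  w10 = H

w0 = e XOR d = H XOR H = L
w1 = f XOR w0 = H XOR L = H
w2 = b XNOR f = H XNOR H = H
w10 = b OR w1 = H OR H = H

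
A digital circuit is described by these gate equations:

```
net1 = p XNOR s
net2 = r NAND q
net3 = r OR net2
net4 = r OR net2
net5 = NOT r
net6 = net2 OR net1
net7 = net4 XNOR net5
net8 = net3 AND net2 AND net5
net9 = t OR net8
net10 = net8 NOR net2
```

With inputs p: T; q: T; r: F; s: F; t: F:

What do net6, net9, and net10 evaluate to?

net1 = p XNOR s = T XNOR F = F
net2 = r NAND q = F NAND T = T
net3 = r OR net2 = F OR T = T
net5 = NOT r = NOT F = T
net6 = net2 OR net1 = T OR F = T
net8 = net3 AND net2 AND net5 = T AND T AND T = T
net9 = t OR net8 = F OR T = T
net10 = net8 NOR net2 = T NOR T = F

net6 = T; net9 = T; net10 = F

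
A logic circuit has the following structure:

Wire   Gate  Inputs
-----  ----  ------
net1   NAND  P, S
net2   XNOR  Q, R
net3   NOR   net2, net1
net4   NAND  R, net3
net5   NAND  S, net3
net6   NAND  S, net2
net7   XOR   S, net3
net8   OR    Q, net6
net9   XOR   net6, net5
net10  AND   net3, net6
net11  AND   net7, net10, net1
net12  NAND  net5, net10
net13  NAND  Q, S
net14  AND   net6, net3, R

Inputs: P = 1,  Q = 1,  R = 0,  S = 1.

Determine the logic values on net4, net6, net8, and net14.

net4 = 1, net6 = 1, net8 = 1, net14 = 0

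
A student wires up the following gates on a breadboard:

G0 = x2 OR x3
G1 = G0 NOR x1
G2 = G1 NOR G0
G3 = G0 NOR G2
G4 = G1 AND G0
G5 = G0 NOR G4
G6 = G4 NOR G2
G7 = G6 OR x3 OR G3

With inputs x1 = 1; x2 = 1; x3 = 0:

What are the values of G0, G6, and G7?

G0 = x2 OR x3 = 1 OR 0 = 1
G1 = G0 NOR x1 = 1 NOR 1 = 0
G2 = G1 NOR G0 = 0 NOR 1 = 0
G3 = G0 NOR G2 = 1 NOR 0 = 0
G4 = G1 AND G0 = 0 AND 1 = 0
G6 = G4 NOR G2 = 0 NOR 0 = 1
G7 = G6 OR x3 OR G3 = 1 OR 0 OR 0 = 1

G0 = 1, G6 = 1, G7 = 1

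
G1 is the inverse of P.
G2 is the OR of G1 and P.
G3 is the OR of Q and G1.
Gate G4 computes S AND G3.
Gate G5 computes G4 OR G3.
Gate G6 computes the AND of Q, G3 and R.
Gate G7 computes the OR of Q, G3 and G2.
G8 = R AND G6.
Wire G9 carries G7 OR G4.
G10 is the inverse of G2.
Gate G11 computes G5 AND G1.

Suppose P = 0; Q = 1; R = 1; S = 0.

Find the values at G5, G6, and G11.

G5 = 1; G6 = 1; G11 = 1

G1 = NOT P = NOT 0 = 1
G3 = Q OR G1 = 1 OR 1 = 1
G4 = S AND G3 = 0 AND 1 = 0
G5 = G4 OR G3 = 0 OR 1 = 1
G6 = Q AND G3 AND R = 1 AND 1 AND 1 = 1
G11 = G5 AND G1 = 1 AND 1 = 1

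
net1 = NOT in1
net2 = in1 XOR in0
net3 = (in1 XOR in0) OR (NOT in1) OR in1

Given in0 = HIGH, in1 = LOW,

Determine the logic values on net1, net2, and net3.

net1 = NOT LOW = HIGH
net2 = LOW XOR HIGH = HIGH
net3 = (LOW XOR HIGH) OR (NOT LOW) OR LOW = HIGH

net1 = HIGH  net2 = HIGH  net3 = HIGH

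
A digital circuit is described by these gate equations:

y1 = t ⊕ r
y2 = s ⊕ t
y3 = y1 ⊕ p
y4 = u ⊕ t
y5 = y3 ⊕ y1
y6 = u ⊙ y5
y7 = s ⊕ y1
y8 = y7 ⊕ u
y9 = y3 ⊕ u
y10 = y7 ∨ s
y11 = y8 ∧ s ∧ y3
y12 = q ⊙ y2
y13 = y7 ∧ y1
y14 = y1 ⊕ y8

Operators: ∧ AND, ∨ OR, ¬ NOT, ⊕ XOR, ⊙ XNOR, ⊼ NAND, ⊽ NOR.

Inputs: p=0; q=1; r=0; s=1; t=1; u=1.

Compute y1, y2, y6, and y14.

y1 = 1  y2 = 0  y6 = 0  y14 = 0

y1 = t XOR r = 1 XOR 0 = 1
y2 = s XOR t = 1 XOR 1 = 0
y3 = y1 XOR p = 1 XOR 0 = 1
y5 = y3 XOR y1 = 1 XOR 1 = 0
y6 = u XNOR y5 = 1 XNOR 0 = 0
y7 = s XOR y1 = 1 XOR 1 = 0
y8 = y7 XOR u = 0 XOR 1 = 1
y14 = y1 XOR y8 = 1 XOR 1 = 0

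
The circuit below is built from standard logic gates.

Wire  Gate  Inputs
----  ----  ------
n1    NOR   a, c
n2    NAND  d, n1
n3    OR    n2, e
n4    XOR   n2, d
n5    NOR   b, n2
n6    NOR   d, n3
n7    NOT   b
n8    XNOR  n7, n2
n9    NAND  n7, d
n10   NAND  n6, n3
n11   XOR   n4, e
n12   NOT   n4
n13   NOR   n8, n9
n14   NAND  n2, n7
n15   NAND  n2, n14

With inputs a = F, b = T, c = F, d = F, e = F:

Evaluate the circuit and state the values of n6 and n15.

n6 = F  n15 = F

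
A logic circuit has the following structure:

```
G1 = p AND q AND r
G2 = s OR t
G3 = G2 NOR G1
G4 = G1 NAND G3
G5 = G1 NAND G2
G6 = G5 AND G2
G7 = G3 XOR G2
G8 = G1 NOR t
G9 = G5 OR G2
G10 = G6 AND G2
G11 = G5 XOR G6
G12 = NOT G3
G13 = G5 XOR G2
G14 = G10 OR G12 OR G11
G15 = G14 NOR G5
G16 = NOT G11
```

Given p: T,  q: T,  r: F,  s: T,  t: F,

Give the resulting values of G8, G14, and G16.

G8 = T, G14 = T, G16 = T

G1 = p AND q AND r = T AND T AND F = F
G2 = s OR t = T OR F = T
G3 = G2 NOR G1 = T NOR F = F
G5 = G1 NAND G2 = F NAND T = T
G6 = G5 AND G2 = T AND T = T
G8 = G1 NOR t = F NOR F = T
G10 = G6 AND G2 = T AND T = T
G11 = G5 XOR G6 = T XOR T = F
G12 = NOT G3 = NOT F = T
G14 = G10 OR G12 OR G11 = T OR T OR F = T
G16 = NOT G11 = NOT F = T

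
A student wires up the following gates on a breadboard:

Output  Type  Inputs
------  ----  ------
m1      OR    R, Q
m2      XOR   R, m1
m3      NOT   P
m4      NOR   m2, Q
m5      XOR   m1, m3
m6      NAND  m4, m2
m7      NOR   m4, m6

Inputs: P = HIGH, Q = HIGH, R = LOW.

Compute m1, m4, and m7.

m1 = R OR Q = LOW OR HIGH = HIGH
m2 = R XOR m1 = LOW XOR HIGH = HIGH
m4 = m2 NOR Q = HIGH NOR HIGH = LOW
m6 = m4 NAND m2 = LOW NAND HIGH = HIGH
m7 = m4 NOR m6 = LOW NOR HIGH = LOW

m1 = HIGH  m4 = LOW  m7 = LOW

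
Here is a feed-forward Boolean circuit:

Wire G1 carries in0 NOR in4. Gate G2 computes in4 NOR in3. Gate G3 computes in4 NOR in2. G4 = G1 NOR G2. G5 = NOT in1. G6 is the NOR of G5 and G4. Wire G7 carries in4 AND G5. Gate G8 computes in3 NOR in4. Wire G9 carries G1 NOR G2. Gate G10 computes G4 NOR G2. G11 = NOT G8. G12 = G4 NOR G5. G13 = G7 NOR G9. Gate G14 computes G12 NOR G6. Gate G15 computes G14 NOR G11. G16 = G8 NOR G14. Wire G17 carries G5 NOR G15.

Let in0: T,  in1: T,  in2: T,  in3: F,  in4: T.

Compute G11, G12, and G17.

G11 = T  G12 = F  G17 = T

G1 = in0 NOR in4 = T NOR T = F
G2 = in4 NOR in3 = T NOR F = F
G4 = G1 NOR G2 = F NOR F = T
G5 = NOT in1 = NOT T = F
G6 = G5 NOR G4 = F NOR T = F
G8 = in3 NOR in4 = F NOR T = F
G11 = NOT G8 = NOT F = T
G12 = G4 NOR G5 = T NOR F = F
G14 = G12 NOR G6 = F NOR F = T
G15 = G14 NOR G11 = T NOR T = F
G17 = G5 NOR G15 = F NOR F = T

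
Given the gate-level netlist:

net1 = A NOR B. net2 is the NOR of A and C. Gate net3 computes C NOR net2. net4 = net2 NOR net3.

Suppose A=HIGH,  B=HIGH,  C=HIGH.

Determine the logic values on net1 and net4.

net1 = A NOR B = HIGH NOR HIGH = LOW
net2 = A NOR C = HIGH NOR HIGH = LOW
net3 = C NOR net2 = HIGH NOR LOW = LOW
net4 = net2 NOR net3 = LOW NOR LOW = HIGH

net1 = LOW; net4 = HIGH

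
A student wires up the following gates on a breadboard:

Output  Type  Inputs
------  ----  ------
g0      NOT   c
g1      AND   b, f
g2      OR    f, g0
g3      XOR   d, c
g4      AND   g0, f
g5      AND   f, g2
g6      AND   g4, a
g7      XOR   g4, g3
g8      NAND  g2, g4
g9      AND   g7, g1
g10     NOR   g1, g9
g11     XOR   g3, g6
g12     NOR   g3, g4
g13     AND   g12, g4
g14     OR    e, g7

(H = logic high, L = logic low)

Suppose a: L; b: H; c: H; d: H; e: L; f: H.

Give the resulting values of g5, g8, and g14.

g5 = H, g8 = H, g14 = L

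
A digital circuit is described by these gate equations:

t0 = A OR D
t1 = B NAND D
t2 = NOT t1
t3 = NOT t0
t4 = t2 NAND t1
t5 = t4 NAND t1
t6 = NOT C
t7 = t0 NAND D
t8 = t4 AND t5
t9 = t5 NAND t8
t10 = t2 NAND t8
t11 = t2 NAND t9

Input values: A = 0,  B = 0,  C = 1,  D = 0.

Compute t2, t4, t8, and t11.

t2 = 0; t4 = 1; t8 = 0; t11 = 1

t1 = B NAND D = 0 NAND 0 = 1
t2 = NOT t1 = NOT 1 = 0
t4 = t2 NAND t1 = 0 NAND 1 = 1
t5 = t4 NAND t1 = 1 NAND 1 = 0
t8 = t4 AND t5 = 1 AND 0 = 0
t9 = t5 NAND t8 = 0 NAND 0 = 1
t11 = t2 NAND t9 = 0 NAND 1 = 1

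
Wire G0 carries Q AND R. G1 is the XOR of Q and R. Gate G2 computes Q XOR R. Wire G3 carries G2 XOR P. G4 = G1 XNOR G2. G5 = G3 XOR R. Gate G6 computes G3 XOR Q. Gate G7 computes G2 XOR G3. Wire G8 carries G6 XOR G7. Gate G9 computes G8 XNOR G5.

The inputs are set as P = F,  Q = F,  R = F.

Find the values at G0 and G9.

G0 = F  G9 = T

G0 = Q AND R = F AND F = F
G2 = Q XOR R = F XOR F = F
G3 = G2 XOR P = F XOR F = F
G5 = G3 XOR R = F XOR F = F
G6 = G3 XOR Q = F XOR F = F
G7 = G2 XOR G3 = F XOR F = F
G8 = G6 XOR G7 = F XOR F = F
G9 = G8 XNOR G5 = F XNOR F = T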